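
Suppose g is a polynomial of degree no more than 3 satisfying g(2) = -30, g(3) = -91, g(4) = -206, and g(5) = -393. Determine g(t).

g(t) = -3t^3 - 4t + 2

Write g(t) = at^3 + bt^2 + ct + d. Substituting each data point gives a linear system:
  8a + 4b + 2c + d = -30
  27a + 9b + 3c + d = -91
  64a + 16b + 4c + d = -206
  125a + 25b + 5c + d = -393
Solving the system yields a = -3, b = 0, c = -4, d = 2.
So g(t) = -3t³ - 4t + 2.
Check: g(5) = -393. ✓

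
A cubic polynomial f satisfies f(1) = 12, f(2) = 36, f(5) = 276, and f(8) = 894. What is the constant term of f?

Write f(s) = as^3 + bs^2 + cs + d. Substituting each data point gives a linear system:
  a + b + c + d = 12
  8a + 4b + 2c + d = 36
  125a + 25b + 5c + d = 276
  512a + 64b + 8c + d = 894
Solving the system yields a = 1, b = 6, c = -1, d = 6.
So f(s) = s^3 + 6s^2 - s + 6.
The constant term is 6.

6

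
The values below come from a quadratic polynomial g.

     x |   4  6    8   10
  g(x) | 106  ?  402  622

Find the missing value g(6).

230

On equispaced nodes a degree-2 polynomial has vanishing third forward difference, so
  - g(4) + 3·g(6) - 3·g(8) + g(10) = 0.
Substituting the known values and solving for g(6):
  3·g(6) = 690
  g(6) = 230.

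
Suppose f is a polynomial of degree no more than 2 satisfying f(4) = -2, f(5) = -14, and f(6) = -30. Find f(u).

f(u) = -2u^2 + 6u + 6

Using the Lagrange interpolation formula with nodes 4, 5, 6:
  L_0(u) = (u - 5)(u - 6) / 2
  L_1(u) = (u - 4)(u - 6) / -1
  L_2(u) = (u - 4)(u - 5) / 2
Then f(u) = -2·L_0(u) - 14·L_1(u) - 30·L_2(u).
Expanding and collecting terms gives f(u) = -2u² + 6u + 6.
Check: f(5) = -14. ✓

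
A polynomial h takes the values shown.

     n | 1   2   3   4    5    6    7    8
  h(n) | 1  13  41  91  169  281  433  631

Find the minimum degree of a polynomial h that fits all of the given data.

Forward differences of the values at n = 1, 2, 3, 4, 5, 6, 7, 8:
  h  : 1  13  41  91  169  281  433  631
  Δ  : 12  28  50  78  112  152  198
  Δ^2: 16  22  28  34  40  46
  Δ^3: 6  6  6  6  6
  Δ^4: 0  0  0  0
  Δ^5: 0  0  0
  Δ^6: 0  0
  Δ^7: 0
The third differences are constant (6) and nonzero, while all higher differences vanish, so the minimal degree is 3.

3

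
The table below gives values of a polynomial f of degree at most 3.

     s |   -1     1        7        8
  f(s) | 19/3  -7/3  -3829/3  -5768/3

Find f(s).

Using the Lagrange interpolation formula with nodes -1, 1, 7, 8:
  L_0(s) = (s - 1)(s - 7)(s - 8) / -144
  L_1(s) = (s + 1)(s - 7)(s - 8) / 84
  L_2(s) = (s + 1)(s - 1)(s - 8) / -48
  L_3(s) = (s + 1)(s - 1)(s - 7) / 63
Then f(s) = 19/3·L_0(s) - 7/3·L_1(s) - 3829/3·L_2(s) - 5768/3·L_3(s).
Expanding and collecting terms gives f(s) = -4s^3 + 2s^2 - (1/3)s.
Check: f(7) = -3829/3. ✓

f(s) = -4s^3 + 2s^2 - (1/3)s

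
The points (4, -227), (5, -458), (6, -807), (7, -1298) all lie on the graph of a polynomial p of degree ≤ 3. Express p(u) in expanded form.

p(u) = -4u^3 + u^2 + 4u - 3

Write p(u) = au^3 + bu^2 + cu + d. Substituting each data point gives a linear system:
  64a + 16b + 4c + d = -227
  125a + 25b + 5c + d = -458
  216a + 36b + 6c + d = -807
  343a + 49b + 7c + d = -1298
Solving the system yields a = -4, b = 1, c = 4, d = -3.
So p(u) = -4u³ + u² + 4u - 3.
Check: p(4) = -227. ✓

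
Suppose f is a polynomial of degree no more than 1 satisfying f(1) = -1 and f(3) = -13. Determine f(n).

Using the Lagrange interpolation formula with nodes 1, 3:
  L_0(n) = (n - 3) / -2
  L_1(n) = (n - 1) / 2
Then f(n) = -1·L_0(n) - 13·L_1(n).
Expanding and collecting terms gives f(n) = -6n + 5.
Check: f(1) = -1. ✓

f(n) = -6n + 5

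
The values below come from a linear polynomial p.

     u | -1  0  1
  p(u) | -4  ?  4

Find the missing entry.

0

On equispaced nodes a degree-1 polynomial has vanishing second forward difference, so
  p(-1) - 2·p(0) + p(1) = 0.
Substituting the known values and solving for p(0):
  -2·p(0) = 0
  p(0) = 0.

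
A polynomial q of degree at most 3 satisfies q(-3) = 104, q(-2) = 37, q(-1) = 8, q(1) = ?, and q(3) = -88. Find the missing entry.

The 4 known points determine the degree-3 polynomial uniquely.
Write q(x) = ax^3 + bx^2 + cx + d. Substituting each data point gives a linear system:
  -27a + 9b - 3c + d = 104
  -8a + 4b - 2c + d = 37
  -a + b - c + d = 8
  27a + 9b + 3c + d = -88
Solving the system yields a = -3, b = 1, c = -5, d = -1.
So q(x) = -3x³ + x² - 5x - 1.
Then q(1) = -8.

-8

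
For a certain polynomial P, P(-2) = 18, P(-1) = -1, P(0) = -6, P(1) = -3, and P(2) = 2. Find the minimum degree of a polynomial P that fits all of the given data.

Forward differences of the values at t = -2, -1, 0, 1, 2:
  P  : 18  -1  -6  -3  2
  Δ  : -19  -5  3  5
  Δ^2: 14  8  2
  Δ^3: -6  -6
  Δ^4: 0
The third differences are constant (-6) and nonzero, while all higher differences vanish, so the minimal degree is 3.

3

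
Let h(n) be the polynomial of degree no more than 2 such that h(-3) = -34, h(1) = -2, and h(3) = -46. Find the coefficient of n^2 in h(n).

-5

Write h(n) = an^2 + bn + c. Substituting each data point gives a linear system:
  9a - 3b + c = -34
  a + b + c = -2
  9a + 3b + c = -46
Solving the system yields a = -5, b = -2, c = 5.
So h(n) = -5n² - 2n + 5.
The leading coefficient is -5.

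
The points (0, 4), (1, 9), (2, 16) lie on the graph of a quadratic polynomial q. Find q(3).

25

Write q(t) = at^2 + bt + c. Substituting each data point gives a linear system:
  c = 4
  a + b + c = 9
  4a + 2b + c = 16
Solving the system yields a = 1, b = 4, c = 4.
So q(t) = t^2 + 4t + 4.
Then q(3) = 25.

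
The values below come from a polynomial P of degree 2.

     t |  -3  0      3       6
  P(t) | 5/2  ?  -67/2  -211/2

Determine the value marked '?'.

The 3 known points determine the degree-2 polynomial uniquely.
Write P(t) = at^2 + bt + c. Substituting each data point gives a linear system:
  9a - 3b + c = 5/2
  9a + 3b + c = -67/2
  36a + 6b + c = -211/2
Solving the system yields a = -2, b = -6, c = 5/2.
So P(t) = -2t^2 - 6t + 5/2.
Then P(0) = 5/2.

5/2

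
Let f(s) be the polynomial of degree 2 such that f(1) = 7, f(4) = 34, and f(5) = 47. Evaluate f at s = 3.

Write f(s) = as^2 + bs + c. Substituting each data point gives a linear system:
  a + b + c = 7
  16a + 4b + c = 34
  25a + 5b + c = 47
Solving the system yields a = 1, b = 4, c = 2.
So f(s) = s² + 4s + 2.
Then f(3) = 23.

23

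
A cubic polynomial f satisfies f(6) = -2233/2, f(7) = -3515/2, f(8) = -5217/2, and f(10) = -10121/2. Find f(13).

Write f(s) = as^3 + bs^2 + cs + d. Substituting each data point gives a linear system:
  216a + 36b + 6c + d = -2233/2
  343a + 49b + 7c + d = -3515/2
  512a + 64b + 8c + d = -5217/2
  1000a + 100b + 10c + d = -10121/2
Solving the system yields a = -5, b = 0, c = -6, d = -1/2.
So f(s) = -5s^3 - 6s - 1/2.
Then f(13) = -22127/2.

-22127/2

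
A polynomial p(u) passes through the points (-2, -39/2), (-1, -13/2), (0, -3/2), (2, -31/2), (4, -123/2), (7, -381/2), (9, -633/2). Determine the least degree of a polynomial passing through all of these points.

2

Divided differences on the nodes -2, -1, 0, 2, 4, 7, 9:
  order 0: -39/2  -13/2  -3/2  -31/2  -123/2  -381/2  -633/2
  order 1: 13  5  -7  -23  -43  -63
  order 2: -4  -4  -4  -4  -4
  order 3: 0  0  0  0
  order 4: 0  0  0
  order 5: 0  0
  order 6: 0
The order-2 divided differences are all -4 (nonzero) and every higher order vanishes, so the data lies on a polynomial of degree exactly 2.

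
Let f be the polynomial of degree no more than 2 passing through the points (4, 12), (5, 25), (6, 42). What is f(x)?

Write f(x) = ax^2 + bx + c. Substituting each data point gives a linear system:
  16a + 4b + c = 12
  25a + 5b + c = 25
  36a + 6b + c = 42
Solving the system yields a = 2, b = -5, c = 0.
So f(x) = 2x^2 - 5x.
Check: f(5) = 25. ✓

f(x) = 2x^2 - 5x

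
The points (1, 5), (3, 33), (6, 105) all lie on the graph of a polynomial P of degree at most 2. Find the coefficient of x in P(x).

6

Write P(x) = ax^2 + bx + c. Substituting each data point gives a linear system:
  a + b + c = 5
  9a + 3b + c = 33
  36a + 6b + c = 105
Solving the system yields a = 2, b = 6, c = -3.
So P(x) = 2x² + 6x - 3.
The coefficient of x is 6.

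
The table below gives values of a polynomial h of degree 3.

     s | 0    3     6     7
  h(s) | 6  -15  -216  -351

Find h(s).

Write h(s) = as^3 + bs^2 + cs + d. Substituting each data point gives a linear system:
  d = 6
  27a + 9b + 3c + d = -15
  216a + 36b + 6c + d = -216
  343a + 49b + 7c + d = -351
Solving the system yields a = -1, b = -1, c = 5, d = 6.
So h(s) = -s^3 - s^2 + 5s + 6.
Check: h(6) = -216. ✓

h(s) = -s^3 - s^2 + 5s + 6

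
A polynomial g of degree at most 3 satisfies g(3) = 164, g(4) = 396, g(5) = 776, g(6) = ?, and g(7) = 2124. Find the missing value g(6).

On equispaced nodes a degree-3 polynomial has vanishing fourth forward difference, so
  g(3) - 4·g(4) + 6·g(5) - 4·g(6) + g(7) = 0.
Substituting the known values and solving for g(6):
  -4·g(6) = -5360
  g(6) = 1340.

1340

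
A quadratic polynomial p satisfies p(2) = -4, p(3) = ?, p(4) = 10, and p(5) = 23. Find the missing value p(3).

1

On equispaced nodes a degree-2 polynomial has vanishing third forward difference, so
  - p(2) + 3·p(3) - 3·p(4) + p(5) = 0.
Substituting the known values and solving for p(3):
  3·p(3) = 3
  p(3) = 1.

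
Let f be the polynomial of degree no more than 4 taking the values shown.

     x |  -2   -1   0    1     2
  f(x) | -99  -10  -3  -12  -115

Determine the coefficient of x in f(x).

0

Write f(x) = ax^4 + bx^3 + cx^2 + dx + e. Substituting each data point gives a linear system:
  16a - 8b + 4c - 2d + e = -99
  a - b + c - d + e = -10
  e = -3
  a + b + c + d + e = -12
  16a + 8b + 4c + 2d + e = -115
Solving the system yields a = -6, b = -1, c = -2, d = 0, e = -3.
So f(x) = -6x^4 - x^3 - 2x^2 - 3.
The coefficient of x is 0.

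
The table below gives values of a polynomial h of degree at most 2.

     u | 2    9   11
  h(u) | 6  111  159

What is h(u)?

Using the Lagrange interpolation formula with nodes 2, 9, 11:
  L_0(u) = (u - 9)(u - 11) / 63
  L_1(u) = (u - 2)(u - 11) / -14
  L_2(u) = (u - 2)(u - 9) / 18
Then h(u) = 6·L_0(u) + 111·L_1(u) + 159·L_2(u).
Expanding and collecting terms gives h(u) = u^2 + 4u - 6.
Check: h(11) = 159. ✓

h(u) = u^2 + 4u - 6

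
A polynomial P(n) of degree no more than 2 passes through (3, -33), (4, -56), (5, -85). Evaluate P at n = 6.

-120

Using the Lagrange interpolation formula with nodes 3, 4, 5:
  L_0(n) = (n - 4)(n - 5) / 2
  L_1(n) = (n - 3)(n - 5) / -1
  L_2(n) = (n - 3)(n - 4) / 2
Then P(n) = -33·L_0(n) - 56·L_1(n) - 85·L_2(n).
Expanding and collecting terms gives P(n) = -3n^2 - 2n.
Evaluating at n = 6: P(6) = -120.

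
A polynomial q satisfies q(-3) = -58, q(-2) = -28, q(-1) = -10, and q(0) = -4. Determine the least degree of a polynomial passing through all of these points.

Forward differences of the values at x = -3, -2, -1, 0:
  q  : -58  -28  -10  -4
  Δ  : 30  18  6
  Δ^2: -12  -12
  Δ^3: 0
The second differences are constant (-12) and nonzero, while all higher differences vanish, so the minimal degree is 2.

2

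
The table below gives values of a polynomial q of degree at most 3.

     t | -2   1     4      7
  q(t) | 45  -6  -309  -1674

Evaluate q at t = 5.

-606

Using the Lagrange interpolation formula with nodes -2, 1, 4, 7:
  L_0(t) = (t - 1)(t - 4)(t - 7) / -162
  L_1(t) = (t + 2)(t - 4)(t - 7) / 54
  L_2(t) = (t + 2)(t - 1)(t - 7) / -54
  L_3(t) = (t + 2)(t - 1)(t - 4) / 162
Then q(t) = 45·L_0(t) - 6·L_1(t) - 309·L_2(t) - 1674·L_3(t).
Expanding and collecting terms gives q(t) = -5t³ + t² - t - 1.
Evaluating at t = 5: q(5) = -606.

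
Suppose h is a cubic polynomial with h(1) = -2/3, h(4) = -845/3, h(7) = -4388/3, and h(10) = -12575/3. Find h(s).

Write h(s) = as^3 + bs^2 + cs + d. Substituting each data point gives a linear system:
  a + b + c + d = -2/3
  64a + 16b + 4c + d = -845/3
  343a + 49b + 7c + d = -4388/3
  1000a + 100b + 10c + d = -12575/3
Solving the system yields a = -4, b = -2, c = 1/3, d = 5.
So h(s) = -4s^3 - 2s^2 + (1/3)s + 5.
Check: h(4) = -845/3. ✓

h(s) = -4s^3 - 2s^2 + (1/3)s + 5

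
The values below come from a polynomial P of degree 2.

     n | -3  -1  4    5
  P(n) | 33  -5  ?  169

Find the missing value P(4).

110

The 3 known points determine the degree-2 polynomial uniquely.
Write P(n) = an^2 + bn + c. Substituting each data point gives a linear system:
  9a - 3b + c = 33
  a - b + c = -5
  25a + 5b + c = 169
Solving the system yields a = 6, b = 5, c = -6.
So P(n) = 6n^2 + 5n - 6.
Then P(4) = 110.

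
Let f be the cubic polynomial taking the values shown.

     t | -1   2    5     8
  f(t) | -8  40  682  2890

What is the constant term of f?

Write f(t) = at^3 + bt^2 + ct + d. Substituting each data point gives a linear system:
  -a + b - c + d = -8
  8a + 4b + 2c + d = 40
  125a + 25b + 5c + d = 682
  512a + 64b + 8c + d = 2890
Solving the system yields a = 6, b = -3, c = 1, d = 2.
So f(t) = 6t^3 - 3t^2 + t + 2.
The constant term is 2.

2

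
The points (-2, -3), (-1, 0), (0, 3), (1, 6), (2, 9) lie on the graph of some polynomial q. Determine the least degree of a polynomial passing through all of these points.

Forward differences of the values at x = -2, -1, 0, 1, 2:
  q  : -3  0  3  6  9
  Δ  : 3  3  3  3
  Δ^2: 0  0  0
  Δ^3: 0  0
  Δ^4: 0
The first differences are constant (3) and nonzero, while all higher differences vanish, so the minimal degree is 1.

1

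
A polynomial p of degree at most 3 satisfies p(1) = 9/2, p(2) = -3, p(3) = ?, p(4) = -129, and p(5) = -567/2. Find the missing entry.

On equispaced nodes a degree-3 polynomial has vanishing fourth forward difference, so
  p(1) - 4·p(2) + 6·p(3) - 4·p(4) + p(5) = 0.
Substituting the known values and solving for p(3):
  6·p(3) = -249
  p(3) = -83/2.

-83/2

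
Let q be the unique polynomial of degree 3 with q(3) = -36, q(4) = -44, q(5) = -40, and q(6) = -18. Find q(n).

Using the Lagrange interpolation formula with nodes 3, 4, 5, 6:
  L_0(n) = (n - 4)(n - 5)(n - 6) / -6
  L_1(n) = (n - 3)(n - 5)(n - 6) / 2
  L_2(n) = (n - 3)(n - 4)(n - 6) / -2
  L_3(n) = (n - 3)(n - 4)(n - 5) / 6
Then q(n) = -36·L_0(n) - 44·L_1(n) - 40·L_2(n) - 18·L_3(n).
Expanding and collecting terms gives q(n) = n^3 - 6n^2 - 3n.
Check: q(6) = -18. ✓

q(n) = n^3 - 6n^2 - 3n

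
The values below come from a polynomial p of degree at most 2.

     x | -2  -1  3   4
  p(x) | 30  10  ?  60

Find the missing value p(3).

The 3 known points determine the degree-2 polynomial uniquely.
Write p(x) = ax^2 + bx + c. Substituting each data point gives a linear system:
  4a - 2b + c = 30
  a - b + c = 10
  16a + 4b + c = 60
Solving the system yields a = 5, b = -5, c = 0.
So p(x) = 5x² - 5x.
Then p(3) = 30.

30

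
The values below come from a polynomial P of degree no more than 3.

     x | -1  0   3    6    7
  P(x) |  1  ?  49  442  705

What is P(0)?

-2

The 4 known points determine the degree-3 polynomial uniquely.
Write P(x) = ax^3 + bx^2 + cx + d. Substituting each data point gives a linear system:
  -a + b - c + d = 1
  27a + 9b + 3c + d = 49
  216a + 36b + 6c + d = 442
  343a + 49b + 7c + d = 705
Solving the system yields a = 2, b = 1, c = -4, d = -2.
So P(x) = 2x³ + x² - 4x - 2.
Then P(0) = -2.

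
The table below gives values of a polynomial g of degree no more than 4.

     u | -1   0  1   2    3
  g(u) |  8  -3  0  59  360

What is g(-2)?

Using the Lagrange interpolation formula with nodes -1, 0, 1, 2, 3:
  L_0(u) = u(u - 1)(u - 2)(u - 3) / 24
  L_1(u) = (u + 1)(u - 1)(u - 2)(u - 3) / -6
  L_2(u) = (u + 1)u(u - 2)(u - 3) / 4
  L_3(u) = (u + 1)u(u - 1)(u - 3) / -6
  L_4(u) = (u + 1)u(u - 1)(u - 2) / 24
Then g(u) = 8·L_0(u) - 3·L_1(u) + 0·L_2(u) + 59·L_3(u) + 360·L_4(u).
Expanding and collecting terms gives g(u) = 6u^4 - 5u^3 + u^2 + u - 3.
Evaluating at u = -2: g(-2) = 135.

135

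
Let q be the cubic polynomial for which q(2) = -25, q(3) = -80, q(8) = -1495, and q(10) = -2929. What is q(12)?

Using the Lagrange interpolation formula with nodes 2, 3, 8, 10:
  L_0(t) = (t - 3)(t - 8)(t - 10) / -48
  L_1(t) = (t - 2)(t - 8)(t - 10) / 35
  L_2(t) = (t - 2)(t - 3)(t - 10) / -60
  L_3(t) = (t - 2)(t - 3)(t - 8) / 112
Then q(t) = -25·L_0(t) - 80·L_1(t) - 1495·L_2(t) - 2929·L_3(t).
Expanding and collecting terms gives q(t) = -3t^3 + t^2 - 3t + 1.
Evaluating at t = 12: q(12) = -5075.

-5075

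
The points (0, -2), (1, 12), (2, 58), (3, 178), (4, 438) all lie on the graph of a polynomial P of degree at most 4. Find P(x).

P(x) = x^4 + x^3 + 6x^2 + 6x - 2

Write P(x) = ax^4 + bx^3 + cx^2 + dx + e. Substituting each data point gives a linear system:
  e = -2
  a + b + c + d + e = 12
  16a + 8b + 4c + 2d + e = 58
  81a + 27b + 9c + 3d + e = 178
  256a + 64b + 16c + 4d + e = 438
Solving the system yields a = 1, b = 1, c = 6, d = 6, e = -2.
So P(x) = x^4 + x^3 + 6x^2 + 6x - 2.
Check: P(4) = 438. ✓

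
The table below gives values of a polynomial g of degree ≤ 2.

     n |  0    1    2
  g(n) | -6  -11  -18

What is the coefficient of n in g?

-4

Write g(n) = an^2 + bn + c. Substituting each data point gives a linear system:
  c = -6
  a + b + c = -11
  4a + 2b + c = -18
Solving the system yields a = -1, b = -4, c = -6.
So g(n) = -n^2 - 4n - 6.
The coefficient of n is -4.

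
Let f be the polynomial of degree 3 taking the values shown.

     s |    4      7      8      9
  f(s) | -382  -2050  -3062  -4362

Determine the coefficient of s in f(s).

2

Write f(s) = as^3 + bs^2 + cs + d. Substituting each data point gives a linear system:
  64a + 16b + 4c + d = -382
  343a + 49b + 7c + d = -2050
  512a + 64b + 8c + d = -3062
  729a + 81b + 9c + d = -4362
Solving the system yields a = -6, b = 0, c = 2, d = -6.
So f(s) = -6s³ + 2s - 6.
The coefficient of s is 2.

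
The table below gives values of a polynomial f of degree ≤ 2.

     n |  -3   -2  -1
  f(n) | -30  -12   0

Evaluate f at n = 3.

-12

Write f(n) = an^2 + bn + c. Substituting each data point gives a linear system:
  9a - 3b + c = -30
  4a - 2b + c = -12
  a - b + c = 0
Solving the system yields a = -3, b = 3, c = 6.
So f(n) = -3n² + 3n + 6.
Then f(3) = -12.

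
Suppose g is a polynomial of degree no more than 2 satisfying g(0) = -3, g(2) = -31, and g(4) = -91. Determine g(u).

g(u) = -4u^2 - 6u - 3

Using the Lagrange interpolation formula with nodes 0, 2, 4:
  L_0(u) = (u - 2)(u - 4) / 8
  L_1(u) = u(u - 4) / -4
  L_2(u) = u(u - 2) / 8
Then g(u) = -3·L_0(u) - 31·L_1(u) - 91·L_2(u).
Expanding and collecting terms gives g(u) = -4u² - 6u - 3.
Check: g(0) = -3. ✓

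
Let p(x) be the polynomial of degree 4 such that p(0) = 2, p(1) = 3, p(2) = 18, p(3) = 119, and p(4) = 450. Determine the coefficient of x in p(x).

0

Write p(x) = ax^4 + bx^3 + cx^2 + dx + e. Substituting each data point gives a linear system:
  e = 2
  a + b + c + d + e = 3
  16a + 8b + 4c + 2d + e = 18
  81a + 27b + 9c + 3d + e = 119
  256a + 64b + 16c + 4d + e = 450
Solving the system yields a = 3, b = -6, c = 4, d = 0, e = 2.
So p(x) = 3x⁴ - 6x³ + 4x² + 2.
The coefficient of x is 0.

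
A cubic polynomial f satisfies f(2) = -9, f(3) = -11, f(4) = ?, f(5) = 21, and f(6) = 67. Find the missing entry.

The 4 known points determine the degree-3 polynomial uniquely.
Write f(x) = ax^3 + bx^2 + cx + d. Substituting each data point gives a linear system:
  8a + 4b + 2c + d = -9
  27a + 9b + 3c + d = -11
  125a + 25b + 5c + d = 21
  216a + 36b + 6c + d = 67
Solving the system yields a = 1, b = -4, c = -1, d = 1.
So f(x) = x³ - 4x² - x + 1.
Then f(4) = -3.

-3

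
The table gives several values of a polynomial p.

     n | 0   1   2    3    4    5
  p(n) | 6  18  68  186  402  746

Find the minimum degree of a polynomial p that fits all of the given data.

Forward differences of the values at n = 0, 1, 2, 3, 4, 5:
  p  : 6  18  68  186  402  746
  Δ  : 12  50  118  216  344
  Δ^2: 38  68  98  128
  Δ^3: 30  30  30
  Δ^4: 0  0
  Δ^5: 0
The third differences are constant (30) and nonzero, while all higher differences vanish, so the minimal degree is 3.

3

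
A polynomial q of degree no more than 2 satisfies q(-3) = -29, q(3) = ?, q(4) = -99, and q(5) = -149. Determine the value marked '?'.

-59

The 3 known points determine the degree-2 polynomial uniquely.
Write q(t) = at^2 + bt + c. Substituting each data point gives a linear system:
  9a - 3b + c = -29
  16a + 4b + c = -99
  25a + 5b + c = -149
Solving the system yields a = -5, b = -5, c = 1.
So q(t) = -5t^2 - 5t + 1.
Then q(3) = -59.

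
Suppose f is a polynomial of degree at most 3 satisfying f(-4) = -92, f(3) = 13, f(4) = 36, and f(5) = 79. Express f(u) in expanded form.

Write f(u) = au^3 + bu^2 + cu + d. Substituting each data point gives a linear system:
  -64a + 16b - 4c + d = -92
  27a + 9b + 3c + d = 13
  64a + 16b + 4c + d = 36
  125a + 25b + 5c + d = 79
Solving the system yields a = 1, b = -2, c = 0, d = 4.
So f(u) = u^3 - 2u^2 + 4.
Check: f(5) = 79. ✓

f(u) = u^3 - 2u^2 + 4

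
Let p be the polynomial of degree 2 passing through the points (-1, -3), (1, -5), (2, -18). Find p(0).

Write p(n) = an^2 + bn + c. Substituting each data point gives a linear system:
  a - b + c = -3
  a + b + c = -5
  4a + 2b + c = -18
Solving the system yields a = -4, b = -1, c = 0.
So p(n) = -4n² - n.
Then p(0) = 0.

0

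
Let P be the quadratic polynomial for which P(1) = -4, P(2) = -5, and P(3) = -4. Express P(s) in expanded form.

Write P(s) = as^2 + bs + c. Substituting each data point gives a linear system:
  a + b + c = -4
  4a + 2b + c = -5
  9a + 3b + c = -4
Solving the system yields a = 1, b = -4, c = -1.
So P(s) = s² - 4s - 1.
Check: P(2) = -5. ✓

P(s) = s^2 - 4s - 1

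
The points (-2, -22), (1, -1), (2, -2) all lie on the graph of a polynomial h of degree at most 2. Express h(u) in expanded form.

h(u) = -2u^2 + 5u - 4

Write h(u) = au^2 + bu + c. Substituting each data point gives a linear system:
  4a - 2b + c = -22
  a + b + c = -1
  4a + 2b + c = -2
Solving the system yields a = -2, b = 5, c = -4.
So h(u) = -2u^2 + 5u - 4.
Check: h(2) = -2. ✓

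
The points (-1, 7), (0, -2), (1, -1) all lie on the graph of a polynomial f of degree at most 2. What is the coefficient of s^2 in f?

Write f(s) = as^2 + bs + c. Substituting each data point gives a linear system:
  a - b + c = 7
  c = -2
  a + b + c = -1
Solving the system yields a = 5, b = -4, c = -2.
So f(s) = 5s^2 - 4s - 2.
The leading coefficient is 5.

5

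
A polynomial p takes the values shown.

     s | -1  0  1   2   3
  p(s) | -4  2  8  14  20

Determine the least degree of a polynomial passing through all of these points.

Forward differences of the values at s = -1, 0, 1, 2, 3:
  p  : -4  2  8  14  20
  Δ  : 6  6  6  6
  Δ^2: 0  0  0
  Δ^3: 0  0
  Δ^4: 0
The first differences are constant (6) and nonzero, while all higher differences vanish, so the minimal degree is 1.

1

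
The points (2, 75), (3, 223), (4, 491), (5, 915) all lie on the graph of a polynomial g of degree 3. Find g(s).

g(s) = 6s^3 + 6s^2 + 4s - 5

Write g(s) = as^3 + bs^2 + cs + d. Substituting each data point gives a linear system:
  8a + 4b + 2c + d = 75
  27a + 9b + 3c + d = 223
  64a + 16b + 4c + d = 491
  125a + 25b + 5c + d = 915
Solving the system yields a = 6, b = 6, c = 4, d = -5.
So g(s) = 6s^3 + 6s^2 + 4s - 5.
Check: g(5) = 915. ✓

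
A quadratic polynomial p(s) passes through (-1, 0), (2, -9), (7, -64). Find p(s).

Write p(s) = as^2 + bs + c. Substituting each data point gives a linear system:
  a - b + c = 0
  4a + 2b + c = -9
  49a + 7b + c = -64
Solving the system yields a = -1, b = -2, c = -1.
So p(s) = -s^2 - 2s - 1.
Check: p(-1) = 0. ✓

p(s) = -s^2 - 2s - 1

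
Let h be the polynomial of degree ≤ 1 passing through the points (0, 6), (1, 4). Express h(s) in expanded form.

h(s) = -2s + 6

Write h(s) = as + b. Substituting each data point gives a linear system:
  b = 6
  a + b = 4
Solving the system yields a = -2, b = 6.
So h(s) = -2s + 6.
Check: h(1) = 4. ✓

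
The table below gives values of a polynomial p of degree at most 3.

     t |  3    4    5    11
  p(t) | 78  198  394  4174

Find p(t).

Using the Lagrange interpolation formula with nodes 3, 4, 5, 11:
  L_0(t) = (t - 4)(t - 5)(t - 11) / -16
  L_1(t) = (t - 3)(t - 5)(t - 11) / 7
  L_2(t) = (t - 3)(t - 4)(t - 11) / -12
  L_3(t) = (t - 3)(t - 4)(t - 5) / 336
Then p(t) = 78·L_0(t) + 198·L_1(t) + 394·L_2(t) + 4174·L_3(t).
Expanding and collecting terms gives p(t) = 3t³ + 2t² - 5t - 6.
Check: p(4) = 198. ✓

p(t) = 3t^3 + 2t^2 - 5t - 6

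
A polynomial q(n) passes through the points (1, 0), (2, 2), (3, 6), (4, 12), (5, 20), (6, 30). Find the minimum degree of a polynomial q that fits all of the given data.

2

Forward differences of the values at n = 1, 2, 3, 4, 5, 6:
  q  : 0  2  6  12  20  30
  Δ  : 2  4  6  8  10
  Δ^2: 2  2  2  2
  Δ^3: 0  0  0
  Δ^4: 0  0
  Δ^5: 0
The second differences are constant (2) and nonzero, while all higher differences vanish, so the minimal degree is 2.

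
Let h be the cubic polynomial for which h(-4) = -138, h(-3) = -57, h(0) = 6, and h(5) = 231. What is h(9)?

1383

Using the Lagrange interpolation formula with nodes -4, -3, 0, 5:
  L_0(t) = (t + 3)t(t - 5) / -36
  L_1(t) = (t + 4)t(t - 5) / 24
  L_2(t) = (t + 4)(t + 3)(t - 5) / -60
  L_3(t) = (t + 4)(t + 3)t / 360
Then h(t) = -138·L_0(t) - 57·L_1(t) + 6·L_2(t) + 231·L_3(t).
Expanding and collecting terms gives h(t) = 2t^3 - t^2 + 6.
Evaluating at t = 9: h(9) = 1383.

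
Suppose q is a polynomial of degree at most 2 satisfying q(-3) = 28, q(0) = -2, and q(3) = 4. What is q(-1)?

Write q(t) = at^2 + bt + c. Substituting each data point gives a linear system:
  9a - 3b + c = 28
  c = -2
  9a + 3b + c = 4
Solving the system yields a = 2, b = -4, c = -2.
So q(t) = 2t² - 4t - 2.
Then q(-1) = 4.

4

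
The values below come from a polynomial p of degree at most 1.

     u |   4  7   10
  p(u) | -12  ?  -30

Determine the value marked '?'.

-21

The 2 known points determine the degree-1 polynomial uniquely.
Write p(u) = au + b. Substituting each data point gives a linear system:
  4a + b = -12
  10a + b = -30
Solving the system yields a = -3, b = 0.
So p(u) = -3u.
Then p(7) = -21.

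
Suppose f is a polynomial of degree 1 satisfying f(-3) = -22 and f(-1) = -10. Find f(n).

f(n) = 6n - 4

Write f(n) = an + b. Substituting each data point gives a linear system:
  -3a + b = -22
  -a + b = -10
Solving the system yields a = 6, b = -4.
So f(n) = 6n - 4.
Check: f(-1) = -10. ✓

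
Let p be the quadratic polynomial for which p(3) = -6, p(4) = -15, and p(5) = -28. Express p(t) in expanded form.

Using the Lagrange interpolation formula with nodes 3, 4, 5:
  L_0(t) = (t - 4)(t - 5) / 2
  L_1(t) = (t - 3)(t - 5) / -1
  L_2(t) = (t - 3)(t - 4) / 2
Then p(t) = -6·L_0(t) - 15·L_1(t) - 28·L_2(t).
Expanding and collecting terms gives p(t) = -2t² + 5t - 3.
Check: p(3) = -6. ✓

p(t) = -2t^2 + 5t - 3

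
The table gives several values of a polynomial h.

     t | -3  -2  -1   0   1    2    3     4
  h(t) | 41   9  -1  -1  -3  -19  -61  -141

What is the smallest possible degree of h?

3

Forward differences of the values at t = -3, -2, -1, 0, 1, 2, 3, 4:
  h  : 41  9  -1  -1  -3  -19  -61  -141
  Δ  : -32  -10  0  -2  -16  -42  -80
  Δ^2: 22  10  -2  -14  -26  -38
  Δ^3: -12  -12  -12  -12  -12
  Δ^4: 0  0  0  0
  Δ^5: 0  0  0
  Δ^6: 0  0
  Δ^7: 0
The third differences are constant (-12) and nonzero, while all higher differences vanish, so the minimal degree is 3.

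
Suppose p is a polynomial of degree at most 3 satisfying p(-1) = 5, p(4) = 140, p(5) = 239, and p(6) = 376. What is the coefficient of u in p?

2

Write p(u) = au^3 + bu^2 + cu + d. Substituting each data point gives a linear system:
  -a + b - c + d = 5
  64a + 16b + 4c + d = 140
  125a + 25b + 5c + d = 239
  216a + 36b + 6c + d = 376
Solving the system yields a = 1, b = 4, c = 2, d = 4.
So p(u) = u^3 + 4u^2 + 2u + 4.
The coefficient of u is 2.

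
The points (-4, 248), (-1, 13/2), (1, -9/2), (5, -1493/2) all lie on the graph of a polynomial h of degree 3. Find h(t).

Write h(t) = at^3 + bt^2 + ct + d. Substituting each data point gives a linear system:
  -64a + 16b - 4c + d = 248
  -a + b - c + d = 13/2
  a + b + c + d = -9/2
  125a + 25b + 5c + d = -1493/2
Solving the system yields a = -5, b = -5, c = -1/2, d = 6.
So h(t) = -5t^3 - 5t^2 - (1/2)t + 6.
Check: h(-4) = 248. ✓

h(t) = -5t^3 - 5t^2 - (1/2)t + 6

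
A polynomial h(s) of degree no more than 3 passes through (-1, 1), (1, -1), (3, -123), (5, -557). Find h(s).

h(s) = -4s^3 - 3s^2 + 3s + 3

Write h(s) = as^3 + bs^2 + cs + d. Substituting each data point gives a linear system:
  -a + b - c + d = 1
  a + b + c + d = -1
  27a + 9b + 3c + d = -123
  125a + 25b + 5c + d = -557
Solving the system yields a = -4, b = -3, c = 3, d = 3.
So h(s) = -4s³ - 3s² + 3s + 3.
Check: h(1) = -1. ✓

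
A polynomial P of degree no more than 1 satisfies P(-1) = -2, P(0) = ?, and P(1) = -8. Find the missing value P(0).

The 2 known points determine the degree-1 polynomial uniquely.
Write P(s) = as + b. Substituting each data point gives a linear system:
  -a + b = -2
  a + b = -8
Solving the system yields a = -3, b = -5.
So P(s) = -3s - 5.
Then P(0) = -5.

-5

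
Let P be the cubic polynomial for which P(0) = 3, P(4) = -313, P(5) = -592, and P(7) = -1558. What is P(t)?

P(t) = -4t^3 - 4t^2 + t + 3

Write P(t) = at^3 + bt^2 + ct + d. Substituting each data point gives a linear system:
  d = 3
  64a + 16b + 4c + d = -313
  125a + 25b + 5c + d = -592
  343a + 49b + 7c + d = -1558
Solving the system yields a = -4, b = -4, c = 1, d = 3.
So P(t) = -4t^3 - 4t^2 + t + 3.
Check: P(0) = 3. ✓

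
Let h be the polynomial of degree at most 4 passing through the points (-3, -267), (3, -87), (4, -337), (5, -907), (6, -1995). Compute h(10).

-17167

Write h(x) = ax^4 + bx^3 + cx^2 + dx + e. Substituting each data point gives a linear system:
  81a - 27b + 9c - 3d + e = -267
  81a + 27b + 9c + 3d + e = -87
  256a + 64b + 16c + 4d + e = -337
  625a + 125b + 25c + 5d + e = -907
  1296a + 216b + 36c + 6d + e = -1995
Solving the system yields a = -2, b = 3, c = -2, d = 3, e = 3.
So h(x) = -2x^4 + 3x^3 - 2x^2 + 3x + 3.
Then h(10) = -17167.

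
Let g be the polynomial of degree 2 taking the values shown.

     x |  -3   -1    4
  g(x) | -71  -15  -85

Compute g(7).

-271

Using the Lagrange interpolation formula with nodes -3, -1, 4:
  L_0(x) = (x + 1)(x - 4) / 14
  L_1(x) = (x + 3)(x - 4) / -10
  L_2(x) = (x + 3)(x + 1) / 35
Then g(x) = -71·L_0(x) - 15·L_1(x) - 85·L_2(x).
Expanding and collecting terms gives g(x) = -6x^2 + 4x - 5.
Evaluating at x = 7: g(7) = -271.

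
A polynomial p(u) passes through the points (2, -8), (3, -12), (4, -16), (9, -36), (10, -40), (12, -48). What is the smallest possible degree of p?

1

Divided differences on the nodes 2, 3, 4, 9, 10, 12:
  order 0: -8  -12  -16  -36  -40  -48
  order 1: -4  -4  -4  -4  -4
  order 2: 0  0  0  0
  order 3: 0  0  0
  order 4: 0  0
  order 5: 0
The order-1 divided differences are all -4 (nonzero) and every higher order vanishes, so the data lies on a polynomial of degree exactly 1.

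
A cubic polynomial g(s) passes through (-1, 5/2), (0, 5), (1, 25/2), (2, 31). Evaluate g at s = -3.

Forward differences of the values at s = -1, 0, 1, 2:
  g  : 5/2  5  25/2  31
  Δ  : 5/2  15/2  37/2
  Δ^2: 5  11
  Δ^3: 6
The third differences are constant, confirming degree 3.
Interpolating (Newton forward form) and evaluating at s = -3 gives g(-3) = -23/2.

-23/2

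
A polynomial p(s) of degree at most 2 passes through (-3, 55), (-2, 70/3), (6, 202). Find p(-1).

Write p(s) = as^2 + bs + c. Substituting each data point gives a linear system:
  9a - 3b + c = 55
  4a - 2b + c = 70/3
  36a + 6b + c = 202
Solving the system yields a = 6, b = -5/3, c = -4.
So p(s) = 6s^2 - (5/3)s - 4.
Then p(-1) = 11/3.

11/3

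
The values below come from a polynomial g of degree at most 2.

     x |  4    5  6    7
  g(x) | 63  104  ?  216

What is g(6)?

155

On equispaced nodes a degree-2 polynomial has vanishing third forward difference, so
  - g(4) + 3·g(5) - 3·g(6) + g(7) = 0.
Substituting the known values and solving for g(6):
  -3·g(6) = -465
  g(6) = 155.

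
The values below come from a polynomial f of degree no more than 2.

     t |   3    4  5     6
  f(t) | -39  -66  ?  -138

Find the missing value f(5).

The 3 known points determine the degree-2 polynomial uniquely.
Write f(t) = at^2 + bt + c. Substituting each data point gives a linear system:
  9a + 3b + c = -39
  16a + 4b + c = -66
  36a + 6b + c = -138
Solving the system yields a = -3, b = -6, c = 6.
So f(t) = -3t² - 6t + 6.
Then f(5) = -99.

-99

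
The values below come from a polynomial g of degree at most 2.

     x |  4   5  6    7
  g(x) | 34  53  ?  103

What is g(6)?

The 3 known points determine the degree-2 polynomial uniquely.
Write g(x) = ax^2 + bx + c. Substituting each data point gives a linear system:
  16a + 4b + c = 34
  25a + 5b + c = 53
  49a + 7b + c = 103
Solving the system yields a = 2, b = 1, c = -2.
So g(x) = 2x^2 + x - 2.
Then g(6) = 76.

76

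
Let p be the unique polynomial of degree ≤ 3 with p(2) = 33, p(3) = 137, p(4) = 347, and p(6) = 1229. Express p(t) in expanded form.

p(t) = 6t^3 - t^2 - 5t - 1

Using the Lagrange interpolation formula with nodes 2, 3, 4, 6:
  L_0(t) = (t - 3)(t - 4)(t - 6) / -8
  L_1(t) = (t - 2)(t - 4)(t - 6) / 3
  L_2(t) = (t - 2)(t - 3)(t - 6) / -4
  L_3(t) = (t - 2)(t - 3)(t - 4) / 24
Then p(t) = 33·L_0(t) + 137·L_1(t) + 347·L_2(t) + 1229·L_3(t).
Expanding and collecting terms gives p(t) = 6t^3 - t^2 - 5t - 1.
Check: p(2) = 33. ✓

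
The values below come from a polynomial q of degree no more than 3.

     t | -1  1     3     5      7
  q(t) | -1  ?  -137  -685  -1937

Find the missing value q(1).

-5

The 4 known points determine the degree-3 polynomial uniquely.
Write q(t) = at^3 + bt^2 + ct + d. Substituting each data point gives a linear system:
  -a + b - c + d = -1
  27a + 9b + 3c + d = -137
  125a + 25b + 5c + d = -685
  343a + 49b + 7c + d = -1937
Solving the system yields a = -6, b = 2, c = 4, d = -5.
So q(t) = -6t^3 + 2t^2 + 4t - 5.
Then q(1) = -5.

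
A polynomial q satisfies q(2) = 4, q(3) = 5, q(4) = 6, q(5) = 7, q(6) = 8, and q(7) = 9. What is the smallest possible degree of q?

1

Forward differences of the values at x = 2, 3, 4, 5, 6, 7:
  q  : 4  5  6  7  8  9
  Δ  : 1  1  1  1  1
  Δ^2: 0  0  0  0
  Δ^3: 0  0  0
  Δ^4: 0  0
  Δ^5: 0
The first differences are constant (1) and nonzero, while all higher differences vanish, so the minimal degree is 1.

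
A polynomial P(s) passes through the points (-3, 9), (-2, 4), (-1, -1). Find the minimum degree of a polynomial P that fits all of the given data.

1

Forward differences of the values at s = -3, -2, -1:
  P  : 9  4  -1
  Δ  : -5  -5
  Δ^2: 0
The first differences are constant (-5) and nonzero, while all higher differences vanish, so the minimal degree is 1.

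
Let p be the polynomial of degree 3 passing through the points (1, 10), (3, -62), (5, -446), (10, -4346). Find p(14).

Write p(t) = at^3 + bt^2 + ct + d. Substituting each data point gives a linear system:
  a + b + c + d = 10
  27a + 9b + 3c + d = -62
  125a + 25b + 5c + d = -446
  1000a + 100b + 10c + d = -4346
Solving the system yields a = -5, b = 6, c = 5, d = 4.
So p(t) = -5t³ + 6t² + 5t + 4.
Then p(14) = -12470.

-12470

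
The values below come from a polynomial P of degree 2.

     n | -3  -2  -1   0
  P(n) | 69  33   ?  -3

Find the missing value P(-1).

9

On equispaced nodes a degree-2 polynomial has vanishing third forward difference, so
  - P(-3) + 3·P(-2) - 3·P(-1) + P(0) = 0.
Substituting the known values and solving for P(-1):
  -3·P(-1) = -27
  P(-1) = 9.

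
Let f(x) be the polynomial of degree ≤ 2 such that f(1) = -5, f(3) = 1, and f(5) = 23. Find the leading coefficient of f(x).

Write f(x) = ax^2 + bx + c. Substituting each data point gives a linear system:
  a + b + c = -5
  9a + 3b + c = 1
  25a + 5b + c = 23
Solving the system yields a = 2, b = -5, c = -2.
So f(x) = 2x² - 5x - 2.
The leading coefficient is 2.

2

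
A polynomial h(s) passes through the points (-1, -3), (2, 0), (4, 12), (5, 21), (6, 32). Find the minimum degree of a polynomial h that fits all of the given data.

2

Divided differences on the nodes -1, 2, 4, 5, 6:
  order 0: -3  0  12  21  32
  order 1: 1  6  9  11
  order 2: 1  1  1
  order 3: 0  0
  order 4: 0
The order-2 divided differences are all 1 (nonzero) and every higher order vanishes, so the data lies on a polynomial of degree exactly 2.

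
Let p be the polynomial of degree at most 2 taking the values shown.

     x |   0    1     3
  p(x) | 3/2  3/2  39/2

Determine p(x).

Write p(x) = ax^2 + bx + c. Substituting each data point gives a linear system:
  c = 3/2
  a + b + c = 3/2
  9a + 3b + c = 39/2
Solving the system yields a = 3, b = -3, c = 3/2.
So p(x) = 3x^2 - 3x + 3/2.
Check: p(3) = 39/2. ✓

p(x) = 3x^2 - 3x + 3/2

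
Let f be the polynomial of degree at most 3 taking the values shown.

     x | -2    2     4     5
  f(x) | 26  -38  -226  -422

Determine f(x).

Write f(x) = ax^3 + bx^2 + cx + d. Substituting each data point gives a linear system:
  -8a + 4b - 2c + d = 26
  8a + 4b + 2c + d = -38
  64a + 16b + 4c + d = -226
  125a + 25b + 5c + d = -422
Solving the system yields a = -3, b = -1, c = -4, d = -2.
So f(x) = -3x^3 - x^2 - 4x - 2.
Check: f(5) = -422. ✓

f(x) = -3x^3 - x^2 - 4x - 2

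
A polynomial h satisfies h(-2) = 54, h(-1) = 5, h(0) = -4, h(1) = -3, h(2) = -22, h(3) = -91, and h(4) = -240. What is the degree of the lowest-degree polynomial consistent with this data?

3

Forward differences of the values at x = -2, -1, 0, 1, 2, 3, 4:
  h  : 54  5  -4  -3  -22  -91  -240
  Δ  : -49  -9  1  -19  -69  -149
  Δ^2: 40  10  -20  -50  -80
  Δ^3: -30  -30  -30  -30
  Δ^4: 0  0  0
  Δ^5: 0  0
  Δ^6: 0
The third differences are constant (-30) and nonzero, while all higher differences vanish, so the minimal degree is 3.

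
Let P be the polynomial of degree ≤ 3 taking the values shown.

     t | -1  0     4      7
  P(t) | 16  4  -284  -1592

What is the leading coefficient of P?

-5

Write P(t) = at^3 + bt^2 + ct + d. Substituting each data point gives a linear system:
  -a + b - c + d = 16
  d = 4
  64a + 16b + 4c + d = -284
  343a + 49b + 7c + d = -1592
Solving the system yields a = -5, b = 3, c = -4, d = 4.
So P(t) = -5t³ + 3t² - 4t + 4.
The leading coefficient is -5.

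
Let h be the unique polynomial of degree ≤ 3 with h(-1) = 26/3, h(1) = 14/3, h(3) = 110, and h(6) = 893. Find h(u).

Write h(u) = au^3 + bu^2 + cu + d. Substituting each data point gives a linear system:
  -a + b - c + d = 26/3
  a + b + c + d = 14/3
  27a + 9b + 3c + d = 110
  216a + 36b + 6c + d = 893
Solving the system yields a = 4, b = 5/3, c = -6, d = 5.
So h(u) = 4u^3 + (5/3)u^2 - 6u + 5.
Check: h(6) = 893. ✓

h(u) = 4u^3 + (5/3)u^2 - 6u + 5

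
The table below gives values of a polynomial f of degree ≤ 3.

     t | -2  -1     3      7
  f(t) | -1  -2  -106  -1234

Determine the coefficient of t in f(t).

5

Write f(t) = at^3 + bt^2 + ct + d. Substituting each data point gives a linear system:
  -8a + 4b - 2c + d = -1
  -a + b - c + d = -2
  27a + 9b + 3c + d = -106
  343a + 49b + 7c + d = -1234
Solving the system yields a = -3, b = -5, c = 5, d = 5.
So f(t) = -3t³ - 5t² + 5t + 5.
The coefficient of t is 5.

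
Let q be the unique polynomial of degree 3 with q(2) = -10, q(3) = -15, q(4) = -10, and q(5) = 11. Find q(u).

q(u) = u^3 - 4u^2 - 4u + 6

Using the Lagrange interpolation formula with nodes 2, 3, 4, 5:
  L_0(u) = (u - 3)(u - 4)(u - 5) / -6
  L_1(u) = (u - 2)(u - 4)(u - 5) / 2
  L_2(u) = (u - 2)(u - 3)(u - 5) / -2
  L_3(u) = (u - 2)(u - 3)(u - 4) / 6
Then q(u) = -10·L_0(u) - 15·L_1(u) - 10·L_2(u) + 11·L_3(u).
Expanding and collecting terms gives q(u) = u³ - 4u² - 4u + 6.
Check: q(4) = -10. ✓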